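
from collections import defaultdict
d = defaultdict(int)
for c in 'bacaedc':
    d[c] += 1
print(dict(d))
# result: {'b': 1, 'a': 2, 'c': 2, 'e': 1, 'd': 1}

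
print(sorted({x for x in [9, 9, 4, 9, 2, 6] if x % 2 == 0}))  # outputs [2, 4, 6]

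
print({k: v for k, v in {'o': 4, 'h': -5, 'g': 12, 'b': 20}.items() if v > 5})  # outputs {'g': 12, 'b': 20}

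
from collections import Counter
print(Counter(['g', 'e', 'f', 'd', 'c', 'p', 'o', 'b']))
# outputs Counter({'g': 1, 'e': 1, 'f': 1, 'd': 1, 'c': 1, 'p': 1, 'o': 1, 'b': 1})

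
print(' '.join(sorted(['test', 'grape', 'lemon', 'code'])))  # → code grape lemon test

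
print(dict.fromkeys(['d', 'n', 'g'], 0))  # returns {'d': 0, 'n': 0, 'g': 0}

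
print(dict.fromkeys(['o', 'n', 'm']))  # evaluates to {'o': None, 'n': None, 'm': None}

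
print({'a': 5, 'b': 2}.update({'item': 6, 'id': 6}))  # None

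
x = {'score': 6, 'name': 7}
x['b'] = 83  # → {'score': 6, 'name': 7, 'b': 83}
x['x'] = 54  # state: {'score': 6, 'name': 7, 'b': 83, 'x': 54}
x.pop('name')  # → 7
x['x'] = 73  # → {'score': 6, 'b': 83, 'x': 73}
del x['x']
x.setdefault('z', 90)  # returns 90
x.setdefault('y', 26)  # 26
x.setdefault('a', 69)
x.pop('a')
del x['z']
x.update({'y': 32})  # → {'score': 6, 'b': 83, 'y': 32}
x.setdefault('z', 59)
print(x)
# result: {'score': 6, 'b': 83, 'y': 32, 'z': 59}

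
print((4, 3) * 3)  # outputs (4, 3, 4, 3, 4, 3)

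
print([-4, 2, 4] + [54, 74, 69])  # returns [-4, 2, 4, 54, 74, 69]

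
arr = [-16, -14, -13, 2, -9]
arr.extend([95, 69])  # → [-16, -14, -13, 2, -9, 95, 69]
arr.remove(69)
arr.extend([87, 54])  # [-16, -14, -13, 2, -9, 95, 87, 54]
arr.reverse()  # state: [54, 87, 95, -9, 2, -13, -14, -16]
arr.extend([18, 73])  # [54, 87, 95, -9, 2, -13, -14, -16, 18, 73]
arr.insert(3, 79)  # [54, 87, 95, 79, -9, 2, -13, -14, -16, 18, 73]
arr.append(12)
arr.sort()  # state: [-16, -14, -13, -9, 2, 12, 18, 54, 73, 79, 87, 95]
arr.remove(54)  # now [-16, -14, -13, -9, 2, 12, 18, 73, 79, 87, 95]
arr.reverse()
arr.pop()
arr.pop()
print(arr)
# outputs [95, 87, 79, 73, 18, 12, 2, -9, -13]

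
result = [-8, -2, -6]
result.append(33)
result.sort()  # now [-8, -6, -2, 33]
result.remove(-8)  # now [-6, -2, 33]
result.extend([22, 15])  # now [-6, -2, 33, 22, 15]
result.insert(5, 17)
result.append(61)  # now [-6, -2, 33, 22, 15, 17, 61]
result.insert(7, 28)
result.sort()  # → [-6, -2, 15, 17, 22, 28, 33, 61]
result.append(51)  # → [-6, -2, 15, 17, 22, 28, 33, 61, 51]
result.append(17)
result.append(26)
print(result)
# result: [-6, -2, 15, 17, 22, 28, 33, 61, 51, 17, 26]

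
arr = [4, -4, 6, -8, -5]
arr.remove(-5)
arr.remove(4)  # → [-4, 6, -8]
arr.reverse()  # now [-8, 6, -4]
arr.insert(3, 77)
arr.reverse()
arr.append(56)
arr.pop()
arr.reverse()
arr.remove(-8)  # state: [6, -4, 77]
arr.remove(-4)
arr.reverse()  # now [77, 6]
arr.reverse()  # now [6, 77]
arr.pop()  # 77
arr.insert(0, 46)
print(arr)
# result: [46, 6]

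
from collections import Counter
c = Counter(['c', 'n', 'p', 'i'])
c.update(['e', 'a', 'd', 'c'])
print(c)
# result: Counter({'c': 2, 'n': 1, 'p': 1, 'i': 1, 'e': 1, 'a': 1, 'd': 1})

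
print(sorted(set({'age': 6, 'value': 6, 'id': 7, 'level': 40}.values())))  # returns [6, 7, 40]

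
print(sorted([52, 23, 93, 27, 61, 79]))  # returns [23, 27, 52, 61, 79, 93]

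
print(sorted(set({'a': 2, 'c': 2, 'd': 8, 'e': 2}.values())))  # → [2, 8]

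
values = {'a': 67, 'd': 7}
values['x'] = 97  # {'a': 67, 'd': 7, 'x': 97}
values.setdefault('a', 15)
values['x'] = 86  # {'a': 67, 'd': 7, 'x': 86}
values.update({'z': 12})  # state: {'a': 67, 'd': 7, 'x': 86, 'z': 12}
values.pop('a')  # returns 67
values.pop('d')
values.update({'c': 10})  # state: {'x': 86, 'z': 12, 'c': 10}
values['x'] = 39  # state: {'x': 39, 'z': 12, 'c': 10}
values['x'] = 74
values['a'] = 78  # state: {'x': 74, 'z': 12, 'c': 10, 'a': 78}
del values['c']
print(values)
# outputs {'x': 74, 'z': 12, 'a': 78}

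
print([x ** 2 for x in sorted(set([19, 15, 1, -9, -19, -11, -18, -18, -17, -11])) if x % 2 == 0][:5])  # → [324]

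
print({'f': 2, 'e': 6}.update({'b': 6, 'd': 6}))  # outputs None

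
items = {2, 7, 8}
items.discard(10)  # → {2, 7, 8}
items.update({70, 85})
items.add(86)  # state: {2, 7, 8, 70, 85, 86}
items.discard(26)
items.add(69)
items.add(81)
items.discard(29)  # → {2, 7, 8, 69, 70, 81, 85, 86}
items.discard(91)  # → {2, 7, 8, 69, 70, 81, 85, 86}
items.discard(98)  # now {2, 7, 8, 69, 70, 81, 85, 86}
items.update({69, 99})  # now {2, 7, 8, 69, 70, 81, 85, 86, 99}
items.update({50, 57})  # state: {2, 7, 8, 50, 57, 69, 70, 81, 85, 86, 99}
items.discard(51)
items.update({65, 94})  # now {2, 7, 8, 50, 57, 65, 69, 70, 81, 85, 86, 94, 99}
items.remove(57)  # {2, 7, 8, 50, 65, 69, 70, 81, 85, 86, 94, 99}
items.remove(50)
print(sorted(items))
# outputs [2, 7, 8, 65, 69, 70, 81, 85, 86, 94, 99]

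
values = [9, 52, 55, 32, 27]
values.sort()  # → [9, 27, 32, 52, 55]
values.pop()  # 55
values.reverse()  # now [52, 32, 27, 9]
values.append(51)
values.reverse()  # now [51, 9, 27, 32, 52]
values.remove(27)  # [51, 9, 32, 52]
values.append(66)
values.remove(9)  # [51, 32, 52, 66]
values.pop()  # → 66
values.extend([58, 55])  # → [51, 32, 52, 58, 55]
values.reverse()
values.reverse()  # [51, 32, 52, 58, 55]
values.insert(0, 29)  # [29, 51, 32, 52, 58, 55]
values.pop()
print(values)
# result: [29, 51, 32, 52, 58]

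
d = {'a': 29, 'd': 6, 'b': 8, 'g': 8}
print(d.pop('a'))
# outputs 29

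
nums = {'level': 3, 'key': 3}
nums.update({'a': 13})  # {'level': 3, 'key': 3, 'a': 13}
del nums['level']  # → {'key': 3, 'a': 13}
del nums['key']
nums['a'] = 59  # {'a': 59}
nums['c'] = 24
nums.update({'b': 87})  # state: {'a': 59, 'c': 24, 'b': 87}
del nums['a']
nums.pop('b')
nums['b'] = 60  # {'c': 24, 'b': 60}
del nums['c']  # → {'b': 60}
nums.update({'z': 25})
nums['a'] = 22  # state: {'b': 60, 'z': 25, 'a': 22}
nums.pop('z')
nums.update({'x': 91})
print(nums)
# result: {'b': 60, 'a': 22, 'x': 91}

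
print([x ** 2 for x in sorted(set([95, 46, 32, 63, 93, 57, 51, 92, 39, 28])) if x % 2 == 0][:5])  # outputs [784, 1024, 2116, 8464]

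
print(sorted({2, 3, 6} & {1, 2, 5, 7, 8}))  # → [2]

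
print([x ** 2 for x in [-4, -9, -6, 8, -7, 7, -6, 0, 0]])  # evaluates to [16, 81, 36, 64, 49, 49, 36, 0, 0]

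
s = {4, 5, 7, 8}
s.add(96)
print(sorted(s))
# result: [4, 5, 7, 8, 96]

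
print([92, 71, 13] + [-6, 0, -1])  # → [92, 71, 13, -6, 0, -1]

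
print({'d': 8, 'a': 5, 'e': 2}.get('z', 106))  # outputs 106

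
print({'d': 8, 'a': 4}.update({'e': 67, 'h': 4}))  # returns None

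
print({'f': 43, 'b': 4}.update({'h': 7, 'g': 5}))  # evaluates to None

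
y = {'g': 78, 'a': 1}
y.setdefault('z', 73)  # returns 73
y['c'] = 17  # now {'g': 78, 'a': 1, 'z': 73, 'c': 17}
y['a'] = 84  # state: {'g': 78, 'a': 84, 'z': 73, 'c': 17}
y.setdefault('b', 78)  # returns 78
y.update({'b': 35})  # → {'g': 78, 'a': 84, 'z': 73, 'c': 17, 'b': 35}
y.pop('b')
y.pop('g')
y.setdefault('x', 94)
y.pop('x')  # 94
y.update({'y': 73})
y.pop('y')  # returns 73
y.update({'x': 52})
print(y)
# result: {'a': 84, 'z': 73, 'c': 17, 'x': 52}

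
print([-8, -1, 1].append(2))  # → None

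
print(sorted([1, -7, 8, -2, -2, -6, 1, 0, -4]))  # [-7, -6, -4, -2, -2, 0, 1, 1, 8]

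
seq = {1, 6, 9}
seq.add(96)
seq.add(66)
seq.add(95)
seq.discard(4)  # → {1, 6, 9, 66, 95, 96}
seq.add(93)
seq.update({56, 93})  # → {1, 6, 9, 56, 66, 93, 95, 96}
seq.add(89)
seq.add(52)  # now {1, 6, 9, 52, 56, 66, 89, 93, 95, 96}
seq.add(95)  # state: {1, 6, 9, 52, 56, 66, 89, 93, 95, 96}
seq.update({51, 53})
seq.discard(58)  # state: {1, 6, 9, 51, 52, 53, 56, 66, 89, 93, 95, 96}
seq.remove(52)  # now {1, 6, 9, 51, 53, 56, 66, 89, 93, 95, 96}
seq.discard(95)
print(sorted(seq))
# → [1, 6, 9, 51, 53, 56, 66, 89, 93, 96]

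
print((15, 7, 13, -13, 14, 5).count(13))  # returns 1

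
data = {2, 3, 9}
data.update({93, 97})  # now {2, 3, 9, 93, 97}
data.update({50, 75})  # {2, 3, 9, 50, 75, 93, 97}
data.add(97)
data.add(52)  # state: {2, 3, 9, 50, 52, 75, 93, 97}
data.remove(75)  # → {2, 3, 9, 50, 52, 93, 97}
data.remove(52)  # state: {2, 3, 9, 50, 93, 97}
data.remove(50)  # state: {2, 3, 9, 93, 97}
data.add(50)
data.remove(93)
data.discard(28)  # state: {2, 3, 9, 50, 97}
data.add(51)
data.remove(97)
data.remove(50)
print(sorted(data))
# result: [2, 3, 9, 51]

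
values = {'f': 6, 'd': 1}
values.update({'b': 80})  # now {'f': 6, 'd': 1, 'b': 80}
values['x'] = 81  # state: {'f': 6, 'd': 1, 'b': 80, 'x': 81}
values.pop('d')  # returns 1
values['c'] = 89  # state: {'f': 6, 'b': 80, 'x': 81, 'c': 89}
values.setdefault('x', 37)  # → 81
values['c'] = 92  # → {'f': 6, 'b': 80, 'x': 81, 'c': 92}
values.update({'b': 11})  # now {'f': 6, 'b': 11, 'x': 81, 'c': 92}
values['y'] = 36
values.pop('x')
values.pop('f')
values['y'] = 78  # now {'b': 11, 'c': 92, 'y': 78}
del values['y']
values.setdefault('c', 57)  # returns 92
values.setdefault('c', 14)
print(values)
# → {'b': 11, 'c': 92}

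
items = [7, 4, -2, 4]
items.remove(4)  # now [7, -2, 4]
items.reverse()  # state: [4, -2, 7]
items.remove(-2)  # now [4, 7]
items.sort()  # [4, 7]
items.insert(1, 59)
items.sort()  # [4, 7, 59]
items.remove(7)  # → [4, 59]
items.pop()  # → 59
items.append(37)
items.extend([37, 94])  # [4, 37, 37, 94]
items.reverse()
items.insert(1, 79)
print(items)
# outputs [94, 79, 37, 37, 4]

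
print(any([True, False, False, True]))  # True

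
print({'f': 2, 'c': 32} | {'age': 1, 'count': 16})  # {'f': 2, 'c': 32, 'age': 1, 'count': 16}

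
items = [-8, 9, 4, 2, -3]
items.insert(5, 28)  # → [-8, 9, 4, 2, -3, 28]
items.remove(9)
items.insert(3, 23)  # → [-8, 4, 2, 23, -3, 28]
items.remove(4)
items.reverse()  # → [28, -3, 23, 2, -8]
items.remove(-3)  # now [28, 23, 2, -8]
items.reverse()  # [-8, 2, 23, 28]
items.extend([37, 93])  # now [-8, 2, 23, 28, 37, 93]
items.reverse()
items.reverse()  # [-8, 2, 23, 28, 37, 93]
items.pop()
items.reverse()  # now [37, 28, 23, 2, -8]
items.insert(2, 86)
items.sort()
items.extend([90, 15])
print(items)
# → [-8, 2, 23, 28, 37, 86, 90, 15]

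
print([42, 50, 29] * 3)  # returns [42, 50, 29, 42, 50, 29, 42, 50, 29]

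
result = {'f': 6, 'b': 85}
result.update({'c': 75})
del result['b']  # {'f': 6, 'c': 75}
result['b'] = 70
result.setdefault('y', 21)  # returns 21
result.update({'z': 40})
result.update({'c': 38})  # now {'f': 6, 'c': 38, 'b': 70, 'y': 21, 'z': 40}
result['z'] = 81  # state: {'f': 6, 'c': 38, 'b': 70, 'y': 21, 'z': 81}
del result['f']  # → {'c': 38, 'b': 70, 'y': 21, 'z': 81}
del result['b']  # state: {'c': 38, 'y': 21, 'z': 81}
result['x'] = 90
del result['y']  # {'c': 38, 'z': 81, 'x': 90}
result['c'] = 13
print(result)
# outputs {'c': 13, 'z': 81, 'x': 90}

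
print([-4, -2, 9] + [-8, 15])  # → [-4, -2, 9, -8, 15]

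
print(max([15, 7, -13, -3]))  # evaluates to 15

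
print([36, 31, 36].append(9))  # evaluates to None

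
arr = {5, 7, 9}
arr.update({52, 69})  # {5, 7, 9, 52, 69}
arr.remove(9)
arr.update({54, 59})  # {5, 7, 52, 54, 59, 69}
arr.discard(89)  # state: {5, 7, 52, 54, 59, 69}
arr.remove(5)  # {7, 52, 54, 59, 69}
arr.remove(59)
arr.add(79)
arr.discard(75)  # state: {7, 52, 54, 69, 79}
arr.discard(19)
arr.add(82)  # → {7, 52, 54, 69, 79, 82}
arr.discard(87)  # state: {7, 52, 54, 69, 79, 82}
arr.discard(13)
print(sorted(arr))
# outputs [7, 52, 54, 69, 79, 82]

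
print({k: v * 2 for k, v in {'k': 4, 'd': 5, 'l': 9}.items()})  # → {'k': 8, 'd': 10, 'l': 18}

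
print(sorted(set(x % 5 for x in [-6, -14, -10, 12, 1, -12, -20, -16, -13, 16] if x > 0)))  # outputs [1, 2]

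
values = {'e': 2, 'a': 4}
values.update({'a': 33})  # {'e': 2, 'a': 33}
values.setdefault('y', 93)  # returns 93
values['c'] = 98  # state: {'e': 2, 'a': 33, 'y': 93, 'c': 98}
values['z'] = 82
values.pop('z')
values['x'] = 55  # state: {'e': 2, 'a': 33, 'y': 93, 'c': 98, 'x': 55}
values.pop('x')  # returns 55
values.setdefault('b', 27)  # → 27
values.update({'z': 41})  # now {'e': 2, 'a': 33, 'y': 93, 'c': 98, 'b': 27, 'z': 41}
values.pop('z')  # 41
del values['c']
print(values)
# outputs {'e': 2, 'a': 33, 'y': 93, 'b': 27}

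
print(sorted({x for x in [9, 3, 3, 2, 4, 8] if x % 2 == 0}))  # [2, 4, 8]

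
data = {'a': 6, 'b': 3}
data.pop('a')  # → 6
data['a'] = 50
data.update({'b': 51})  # {'b': 51, 'a': 50}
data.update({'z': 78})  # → {'b': 51, 'a': 50, 'z': 78}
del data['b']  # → {'a': 50, 'z': 78}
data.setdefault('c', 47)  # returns 47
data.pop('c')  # 47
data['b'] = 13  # {'a': 50, 'z': 78, 'b': 13}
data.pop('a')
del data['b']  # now {'z': 78}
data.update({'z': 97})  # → {'z': 97}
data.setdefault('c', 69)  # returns 69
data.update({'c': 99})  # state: {'z': 97, 'c': 99}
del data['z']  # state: {'c': 99}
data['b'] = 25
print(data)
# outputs {'c': 99, 'b': 25}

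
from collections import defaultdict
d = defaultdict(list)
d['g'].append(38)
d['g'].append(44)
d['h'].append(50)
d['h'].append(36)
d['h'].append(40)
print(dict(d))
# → {'g': [38, 44], 'h': [50, 36, 40]}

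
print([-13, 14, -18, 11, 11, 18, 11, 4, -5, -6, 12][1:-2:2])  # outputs [14, 11, 18, 4]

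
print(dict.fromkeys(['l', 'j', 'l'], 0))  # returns {'l': 0, 'j': 0}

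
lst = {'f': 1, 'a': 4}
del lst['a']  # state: {'f': 1}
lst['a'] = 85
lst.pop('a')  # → 85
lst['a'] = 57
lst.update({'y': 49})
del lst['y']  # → {'f': 1, 'a': 57}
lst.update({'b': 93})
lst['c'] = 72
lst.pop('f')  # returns 1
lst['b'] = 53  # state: {'a': 57, 'b': 53, 'c': 72}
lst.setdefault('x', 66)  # 66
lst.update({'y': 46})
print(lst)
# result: {'a': 57, 'b': 53, 'c': 72, 'x': 66, 'y': 46}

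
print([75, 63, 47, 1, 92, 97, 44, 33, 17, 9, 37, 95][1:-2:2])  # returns [63, 1, 97, 33, 9]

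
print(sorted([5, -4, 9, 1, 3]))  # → [-4, 1, 3, 5, 9]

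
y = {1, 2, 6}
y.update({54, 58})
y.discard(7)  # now {1, 2, 6, 54, 58}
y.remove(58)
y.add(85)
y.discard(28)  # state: {1, 2, 6, 54, 85}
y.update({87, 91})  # {1, 2, 6, 54, 85, 87, 91}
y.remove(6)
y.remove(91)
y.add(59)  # {1, 2, 54, 59, 85, 87}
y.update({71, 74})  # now {1, 2, 54, 59, 71, 74, 85, 87}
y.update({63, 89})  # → {1, 2, 54, 59, 63, 71, 74, 85, 87, 89}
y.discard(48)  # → {1, 2, 54, 59, 63, 71, 74, 85, 87, 89}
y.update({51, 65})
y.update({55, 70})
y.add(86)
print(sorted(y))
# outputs [1, 2, 51, 54, 55, 59, 63, 65, 70, 71, 74, 85, 86, 87, 89]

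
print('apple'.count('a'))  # 1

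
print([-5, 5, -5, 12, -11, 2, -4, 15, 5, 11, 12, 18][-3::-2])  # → [11, 15, 2, 12, 5]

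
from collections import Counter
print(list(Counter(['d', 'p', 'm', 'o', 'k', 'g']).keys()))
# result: ['d', 'p', 'm', 'o', 'k', 'g']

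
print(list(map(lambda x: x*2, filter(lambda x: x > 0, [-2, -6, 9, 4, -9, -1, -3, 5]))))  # [18, 8, 10]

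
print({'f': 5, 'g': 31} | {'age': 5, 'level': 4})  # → {'f': 5, 'g': 31, 'age': 5, 'level': 4}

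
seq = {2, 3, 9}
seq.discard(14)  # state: {2, 3, 9}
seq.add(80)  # {2, 3, 9, 80}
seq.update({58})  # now {2, 3, 9, 58, 80}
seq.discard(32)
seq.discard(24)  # {2, 3, 9, 58, 80}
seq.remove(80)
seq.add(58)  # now {2, 3, 9, 58}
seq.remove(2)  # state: {3, 9, 58}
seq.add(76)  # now {3, 9, 58, 76}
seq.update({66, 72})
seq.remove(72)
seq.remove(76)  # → {3, 9, 58, 66}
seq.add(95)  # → {3, 9, 58, 66, 95}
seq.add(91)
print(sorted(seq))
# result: [3, 9, 58, 66, 91, 95]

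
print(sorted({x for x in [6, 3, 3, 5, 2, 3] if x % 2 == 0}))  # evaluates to [2, 6]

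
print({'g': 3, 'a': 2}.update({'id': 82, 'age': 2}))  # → None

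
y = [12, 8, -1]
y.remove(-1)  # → [12, 8]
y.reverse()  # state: [8, 12]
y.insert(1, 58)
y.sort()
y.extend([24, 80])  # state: [8, 12, 58, 24, 80]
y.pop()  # 80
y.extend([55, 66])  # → [8, 12, 58, 24, 55, 66]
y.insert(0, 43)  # [43, 8, 12, 58, 24, 55, 66]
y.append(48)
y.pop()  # 48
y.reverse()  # [66, 55, 24, 58, 12, 8, 43]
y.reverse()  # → [43, 8, 12, 58, 24, 55, 66]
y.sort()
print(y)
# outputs [8, 12, 24, 43, 55, 58, 66]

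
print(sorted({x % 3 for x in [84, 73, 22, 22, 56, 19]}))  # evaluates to [0, 1, 2]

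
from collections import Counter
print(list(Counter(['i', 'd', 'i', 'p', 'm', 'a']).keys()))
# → ['i', 'd', 'p', 'm', 'a']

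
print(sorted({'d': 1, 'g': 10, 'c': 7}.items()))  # [('c', 7), ('d', 1), ('g', 10)]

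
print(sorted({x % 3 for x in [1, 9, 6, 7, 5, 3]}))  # [0, 1, 2]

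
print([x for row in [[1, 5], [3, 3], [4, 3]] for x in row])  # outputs [1, 5, 3, 3, 4, 3]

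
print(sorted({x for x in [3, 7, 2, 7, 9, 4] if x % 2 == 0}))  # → [2, 4]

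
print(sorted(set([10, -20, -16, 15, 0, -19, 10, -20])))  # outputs [-20, -19, -16, 0, 10, 15]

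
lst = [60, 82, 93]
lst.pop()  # 93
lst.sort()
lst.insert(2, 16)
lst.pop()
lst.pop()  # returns 82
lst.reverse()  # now [60]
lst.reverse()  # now [60]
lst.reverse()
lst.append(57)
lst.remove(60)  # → [57]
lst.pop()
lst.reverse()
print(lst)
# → []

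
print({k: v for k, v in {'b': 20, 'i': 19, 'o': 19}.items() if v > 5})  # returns {'b': 20, 'i': 19, 'o': 19}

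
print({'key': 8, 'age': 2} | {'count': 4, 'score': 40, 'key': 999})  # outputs {'key': 999, 'age': 2, 'count': 4, 'score': 40}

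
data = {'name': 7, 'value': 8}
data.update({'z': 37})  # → {'name': 7, 'value': 8, 'z': 37}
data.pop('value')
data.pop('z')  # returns 37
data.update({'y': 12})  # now {'name': 7, 'y': 12}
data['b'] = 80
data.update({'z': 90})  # {'name': 7, 'y': 12, 'b': 80, 'z': 90}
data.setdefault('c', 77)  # 77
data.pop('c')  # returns 77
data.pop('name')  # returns 7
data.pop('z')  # 90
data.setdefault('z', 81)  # 81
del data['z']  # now {'y': 12, 'b': 80}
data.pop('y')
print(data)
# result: {'b': 80}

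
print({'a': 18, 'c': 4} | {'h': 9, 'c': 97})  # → {'a': 18, 'c': 97, 'h': 9}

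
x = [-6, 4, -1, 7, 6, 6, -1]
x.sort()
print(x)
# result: [-6, -1, -1, 4, 6, 6, 7]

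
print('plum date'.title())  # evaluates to Plum Date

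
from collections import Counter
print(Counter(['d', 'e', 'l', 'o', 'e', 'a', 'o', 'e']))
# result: Counter({'e': 3, 'o': 2, 'd': 1, 'l': 1, 'a': 1})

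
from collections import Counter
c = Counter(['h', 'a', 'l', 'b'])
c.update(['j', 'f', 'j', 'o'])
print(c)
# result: Counter({'j': 2, 'h': 1, 'a': 1, 'l': 1, 'b': 1, 'f': 1, 'o': 1})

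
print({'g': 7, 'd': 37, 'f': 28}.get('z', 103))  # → 103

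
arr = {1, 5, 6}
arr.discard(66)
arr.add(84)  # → {1, 5, 6, 84}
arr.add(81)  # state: {1, 5, 6, 81, 84}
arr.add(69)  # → {1, 5, 6, 69, 81, 84}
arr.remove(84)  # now {1, 5, 6, 69, 81}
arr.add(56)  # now {1, 5, 6, 56, 69, 81}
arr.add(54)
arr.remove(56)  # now {1, 5, 6, 54, 69, 81}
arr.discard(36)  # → {1, 5, 6, 54, 69, 81}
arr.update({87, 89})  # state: {1, 5, 6, 54, 69, 81, 87, 89}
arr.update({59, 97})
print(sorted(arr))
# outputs [1, 5, 6, 54, 59, 69, 81, 87, 89, 97]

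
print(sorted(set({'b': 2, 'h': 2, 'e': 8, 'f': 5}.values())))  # [2, 5, 8]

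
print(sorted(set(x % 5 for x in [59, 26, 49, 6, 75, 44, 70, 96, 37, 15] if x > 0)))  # [0, 1, 2, 4]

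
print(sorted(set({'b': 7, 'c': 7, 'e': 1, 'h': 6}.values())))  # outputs [1, 6, 7]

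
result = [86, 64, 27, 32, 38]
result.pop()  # 38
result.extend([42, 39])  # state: [86, 64, 27, 32, 42, 39]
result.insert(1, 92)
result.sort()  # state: [27, 32, 39, 42, 64, 86, 92]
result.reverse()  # [92, 86, 64, 42, 39, 32, 27]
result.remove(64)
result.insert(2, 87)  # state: [92, 86, 87, 42, 39, 32, 27]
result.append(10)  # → [92, 86, 87, 42, 39, 32, 27, 10]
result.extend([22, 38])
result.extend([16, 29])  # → [92, 86, 87, 42, 39, 32, 27, 10, 22, 38, 16, 29]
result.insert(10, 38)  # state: [92, 86, 87, 42, 39, 32, 27, 10, 22, 38, 38, 16, 29]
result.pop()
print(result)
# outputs [92, 86, 87, 42, 39, 32, 27, 10, 22, 38, 38, 16]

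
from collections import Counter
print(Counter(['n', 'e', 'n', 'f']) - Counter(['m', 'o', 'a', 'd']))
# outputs Counter({'n': 2, 'e': 1, 'f': 1})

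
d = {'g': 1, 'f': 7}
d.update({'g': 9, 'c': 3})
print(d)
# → {'g': 9, 'f': 7, 'c': 3}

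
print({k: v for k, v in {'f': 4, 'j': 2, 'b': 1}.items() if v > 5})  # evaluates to {}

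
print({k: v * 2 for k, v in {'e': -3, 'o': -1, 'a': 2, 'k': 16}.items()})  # {'e': -6, 'o': -2, 'a': 4, 'k': 32}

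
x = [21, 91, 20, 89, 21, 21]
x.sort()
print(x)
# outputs [20, 21, 21, 21, 89, 91]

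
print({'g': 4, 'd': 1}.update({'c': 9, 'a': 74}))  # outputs None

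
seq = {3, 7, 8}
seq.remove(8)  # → {3, 7}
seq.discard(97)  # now {3, 7}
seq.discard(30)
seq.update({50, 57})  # {3, 7, 50, 57}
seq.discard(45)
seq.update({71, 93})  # {3, 7, 50, 57, 71, 93}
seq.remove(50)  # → {3, 7, 57, 71, 93}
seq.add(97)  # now {3, 7, 57, 71, 93, 97}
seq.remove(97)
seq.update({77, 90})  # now {3, 7, 57, 71, 77, 90, 93}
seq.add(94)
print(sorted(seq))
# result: [3, 7, 57, 71, 77, 90, 93, 94]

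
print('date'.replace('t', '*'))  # da*e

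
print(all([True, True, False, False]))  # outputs False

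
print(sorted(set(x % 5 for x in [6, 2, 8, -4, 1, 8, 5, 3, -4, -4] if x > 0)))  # [0, 1, 2, 3]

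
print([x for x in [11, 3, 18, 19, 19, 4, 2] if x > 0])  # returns [11, 3, 18, 19, 19, 4, 2]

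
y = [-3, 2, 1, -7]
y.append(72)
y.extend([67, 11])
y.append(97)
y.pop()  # 97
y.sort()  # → [-7, -3, 1, 2, 11, 67, 72]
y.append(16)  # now [-7, -3, 1, 2, 11, 67, 72, 16]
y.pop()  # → 16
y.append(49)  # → [-7, -3, 1, 2, 11, 67, 72, 49]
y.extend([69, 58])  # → [-7, -3, 1, 2, 11, 67, 72, 49, 69, 58]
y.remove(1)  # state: [-7, -3, 2, 11, 67, 72, 49, 69, 58]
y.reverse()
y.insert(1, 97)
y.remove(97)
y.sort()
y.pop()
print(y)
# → [-7, -3, 2, 11, 49, 58, 67, 69]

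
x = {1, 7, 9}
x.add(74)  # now {1, 7, 9, 74}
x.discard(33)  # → {1, 7, 9, 74}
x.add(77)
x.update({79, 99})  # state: {1, 7, 9, 74, 77, 79, 99}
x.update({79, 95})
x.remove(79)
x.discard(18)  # {1, 7, 9, 74, 77, 95, 99}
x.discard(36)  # {1, 7, 9, 74, 77, 95, 99}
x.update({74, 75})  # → {1, 7, 9, 74, 75, 77, 95, 99}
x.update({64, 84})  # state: {1, 7, 9, 64, 74, 75, 77, 84, 95, 99}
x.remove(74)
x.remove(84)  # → {1, 7, 9, 64, 75, 77, 95, 99}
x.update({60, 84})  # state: {1, 7, 9, 60, 64, 75, 77, 84, 95, 99}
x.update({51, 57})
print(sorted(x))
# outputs [1, 7, 9, 51, 57, 60, 64, 75, 77, 84, 95, 99]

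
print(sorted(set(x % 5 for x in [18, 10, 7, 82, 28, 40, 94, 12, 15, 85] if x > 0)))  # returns [0, 2, 3, 4]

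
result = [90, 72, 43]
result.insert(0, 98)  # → [98, 90, 72, 43]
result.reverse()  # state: [43, 72, 90, 98]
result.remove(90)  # [43, 72, 98]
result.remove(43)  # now [72, 98]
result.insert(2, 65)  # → [72, 98, 65]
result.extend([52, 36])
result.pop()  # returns 36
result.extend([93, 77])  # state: [72, 98, 65, 52, 93, 77]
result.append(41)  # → [72, 98, 65, 52, 93, 77, 41]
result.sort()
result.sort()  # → [41, 52, 65, 72, 77, 93, 98]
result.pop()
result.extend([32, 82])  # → [41, 52, 65, 72, 77, 93, 32, 82]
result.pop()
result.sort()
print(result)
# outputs [32, 41, 52, 65, 72, 77, 93]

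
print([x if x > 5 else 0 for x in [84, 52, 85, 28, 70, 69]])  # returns [84, 52, 85, 28, 70, 69]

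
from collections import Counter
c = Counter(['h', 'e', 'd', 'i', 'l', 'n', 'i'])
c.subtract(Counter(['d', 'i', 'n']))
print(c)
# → Counter({'h': 1, 'e': 1, 'i': 1, 'l': 1, 'd': 0, 'n': 0})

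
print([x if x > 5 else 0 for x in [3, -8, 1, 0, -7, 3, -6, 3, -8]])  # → [0, 0, 0, 0, 0, 0, 0, 0, 0]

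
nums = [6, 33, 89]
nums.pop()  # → 89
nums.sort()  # [6, 33]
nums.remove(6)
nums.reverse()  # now [33]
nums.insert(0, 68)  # [68, 33]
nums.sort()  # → [33, 68]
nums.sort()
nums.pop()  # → 68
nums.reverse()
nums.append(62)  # [33, 62]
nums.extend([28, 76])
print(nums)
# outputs [33, 62, 28, 76]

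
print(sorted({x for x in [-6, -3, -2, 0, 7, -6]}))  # [-6, -3, -2, 0, 7]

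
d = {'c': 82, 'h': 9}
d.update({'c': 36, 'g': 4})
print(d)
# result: {'c': 36, 'h': 9, 'g': 4}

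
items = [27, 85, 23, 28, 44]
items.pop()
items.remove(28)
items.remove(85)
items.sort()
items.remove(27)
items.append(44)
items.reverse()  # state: [44, 23]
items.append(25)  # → [44, 23, 25]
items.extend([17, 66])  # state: [44, 23, 25, 17, 66]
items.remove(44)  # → [23, 25, 17, 66]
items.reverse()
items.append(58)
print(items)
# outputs [66, 17, 25, 23, 58]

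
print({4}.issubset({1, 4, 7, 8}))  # True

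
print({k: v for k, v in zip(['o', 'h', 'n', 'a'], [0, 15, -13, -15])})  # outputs {'o': 0, 'h': 15, 'n': -13, 'a': -15}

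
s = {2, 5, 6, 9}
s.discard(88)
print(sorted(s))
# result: [2, 5, 6, 9]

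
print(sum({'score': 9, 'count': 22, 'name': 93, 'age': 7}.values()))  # 131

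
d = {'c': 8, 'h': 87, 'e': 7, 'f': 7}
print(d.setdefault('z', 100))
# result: 100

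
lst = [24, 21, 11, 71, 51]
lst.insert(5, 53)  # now [24, 21, 11, 71, 51, 53]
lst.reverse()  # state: [53, 51, 71, 11, 21, 24]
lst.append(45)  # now [53, 51, 71, 11, 21, 24, 45]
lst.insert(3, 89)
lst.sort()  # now [11, 21, 24, 45, 51, 53, 71, 89]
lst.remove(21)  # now [11, 24, 45, 51, 53, 71, 89]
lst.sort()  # [11, 24, 45, 51, 53, 71, 89]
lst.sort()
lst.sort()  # [11, 24, 45, 51, 53, 71, 89]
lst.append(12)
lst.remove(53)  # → [11, 24, 45, 51, 71, 89, 12]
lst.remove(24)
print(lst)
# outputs [11, 45, 51, 71, 89, 12]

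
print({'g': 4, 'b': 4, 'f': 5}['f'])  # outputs 5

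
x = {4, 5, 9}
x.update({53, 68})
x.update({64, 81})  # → {4, 5, 9, 53, 64, 68, 81}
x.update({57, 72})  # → {4, 5, 9, 53, 57, 64, 68, 72, 81}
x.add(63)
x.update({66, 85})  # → {4, 5, 9, 53, 57, 63, 64, 66, 68, 72, 81, 85}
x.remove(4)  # {5, 9, 53, 57, 63, 64, 66, 68, 72, 81, 85}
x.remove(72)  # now {5, 9, 53, 57, 63, 64, 66, 68, 81, 85}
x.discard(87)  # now {5, 9, 53, 57, 63, 64, 66, 68, 81, 85}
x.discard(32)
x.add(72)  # {5, 9, 53, 57, 63, 64, 66, 68, 72, 81, 85}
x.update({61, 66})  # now {5, 9, 53, 57, 61, 63, 64, 66, 68, 72, 81, 85}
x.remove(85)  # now {5, 9, 53, 57, 61, 63, 64, 66, 68, 72, 81}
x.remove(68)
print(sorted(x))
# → [5, 9, 53, 57, 61, 63, 64, 66, 72, 81]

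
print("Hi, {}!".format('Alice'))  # Hi, Alice!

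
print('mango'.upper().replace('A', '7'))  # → M7NGO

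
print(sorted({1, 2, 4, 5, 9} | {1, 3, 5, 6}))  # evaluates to [1, 2, 3, 4, 5, 6, 9]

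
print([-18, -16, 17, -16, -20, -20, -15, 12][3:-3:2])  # [-16]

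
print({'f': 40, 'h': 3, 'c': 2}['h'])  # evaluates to 3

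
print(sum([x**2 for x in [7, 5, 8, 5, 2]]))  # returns 167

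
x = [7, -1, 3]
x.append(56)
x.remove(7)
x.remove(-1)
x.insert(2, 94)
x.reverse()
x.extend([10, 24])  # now [94, 56, 3, 10, 24]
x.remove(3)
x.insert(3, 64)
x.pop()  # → 24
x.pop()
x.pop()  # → 10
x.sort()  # [56, 94]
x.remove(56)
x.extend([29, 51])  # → [94, 29, 51]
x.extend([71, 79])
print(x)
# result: [94, 29, 51, 71, 79]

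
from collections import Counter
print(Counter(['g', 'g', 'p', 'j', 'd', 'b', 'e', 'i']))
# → Counter({'g': 2, 'p': 1, 'j': 1, 'd': 1, 'b': 1, 'e': 1, 'i': 1})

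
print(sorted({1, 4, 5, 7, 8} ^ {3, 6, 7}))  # [1, 3, 4, 5, 6, 8]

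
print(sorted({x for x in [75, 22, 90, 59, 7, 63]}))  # [7, 22, 59, 63, 75, 90]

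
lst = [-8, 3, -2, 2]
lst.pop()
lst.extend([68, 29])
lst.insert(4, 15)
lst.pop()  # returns 29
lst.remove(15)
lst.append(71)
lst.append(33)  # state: [-8, 3, -2, 68, 71, 33]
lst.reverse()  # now [33, 71, 68, -2, 3, -8]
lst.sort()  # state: [-8, -2, 3, 33, 68, 71]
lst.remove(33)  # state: [-8, -2, 3, 68, 71]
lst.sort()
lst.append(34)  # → [-8, -2, 3, 68, 71, 34]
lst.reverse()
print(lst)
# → [34, 71, 68, 3, -2, -8]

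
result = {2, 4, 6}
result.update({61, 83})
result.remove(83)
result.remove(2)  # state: {4, 6, 61}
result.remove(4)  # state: {6, 61}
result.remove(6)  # {61}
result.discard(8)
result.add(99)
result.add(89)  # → {61, 89, 99}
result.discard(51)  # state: {61, 89, 99}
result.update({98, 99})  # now {61, 89, 98, 99}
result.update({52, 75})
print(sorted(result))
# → [52, 61, 75, 89, 98, 99]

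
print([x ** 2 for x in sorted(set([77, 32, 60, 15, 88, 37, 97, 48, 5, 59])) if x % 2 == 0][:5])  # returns [1024, 2304, 3600, 7744]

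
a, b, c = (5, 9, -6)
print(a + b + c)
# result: 8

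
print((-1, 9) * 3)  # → (-1, 9, -1, 9, -1, 9)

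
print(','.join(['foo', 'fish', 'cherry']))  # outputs foo,fish,cherry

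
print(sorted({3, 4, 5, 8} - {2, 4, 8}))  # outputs [3, 5]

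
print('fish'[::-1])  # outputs hsif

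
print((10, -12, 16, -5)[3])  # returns -5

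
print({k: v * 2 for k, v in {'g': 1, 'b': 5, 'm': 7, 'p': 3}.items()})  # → {'g': 2, 'b': 10, 'm': 14, 'p': 6}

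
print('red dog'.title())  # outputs Red Dog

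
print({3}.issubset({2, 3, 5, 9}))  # True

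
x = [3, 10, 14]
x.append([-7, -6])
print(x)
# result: [3, 10, 14, [-7, -6]]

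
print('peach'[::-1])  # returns hcaep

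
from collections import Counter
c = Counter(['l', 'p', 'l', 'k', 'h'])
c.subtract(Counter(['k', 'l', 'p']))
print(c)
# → Counter({'l': 1, 'h': 1, 'p': 0, 'k': 0})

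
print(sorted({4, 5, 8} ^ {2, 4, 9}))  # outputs [2, 5, 8, 9]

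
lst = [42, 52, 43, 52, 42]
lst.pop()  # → 42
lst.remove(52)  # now [42, 43, 52]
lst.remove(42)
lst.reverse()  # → [52, 43]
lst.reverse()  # [43, 52]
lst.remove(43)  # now [52]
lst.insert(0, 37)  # [37, 52]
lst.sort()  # [37, 52]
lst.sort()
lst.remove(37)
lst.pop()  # 52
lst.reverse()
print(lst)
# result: []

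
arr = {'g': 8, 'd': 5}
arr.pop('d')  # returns 5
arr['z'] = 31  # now {'g': 8, 'z': 31}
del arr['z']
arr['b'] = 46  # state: {'g': 8, 'b': 46}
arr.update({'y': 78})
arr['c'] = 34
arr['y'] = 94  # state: {'g': 8, 'b': 46, 'y': 94, 'c': 34}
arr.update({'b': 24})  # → {'g': 8, 'b': 24, 'y': 94, 'c': 34}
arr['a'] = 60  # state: {'g': 8, 'b': 24, 'y': 94, 'c': 34, 'a': 60}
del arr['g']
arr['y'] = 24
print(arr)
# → {'b': 24, 'y': 24, 'c': 34, 'a': 60}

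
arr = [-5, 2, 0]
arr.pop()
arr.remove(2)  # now [-5]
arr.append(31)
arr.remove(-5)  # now [31]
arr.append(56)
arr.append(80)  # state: [31, 56, 80]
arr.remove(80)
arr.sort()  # [31, 56]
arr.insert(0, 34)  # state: [34, 31, 56]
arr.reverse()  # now [56, 31, 34]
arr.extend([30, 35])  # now [56, 31, 34, 30, 35]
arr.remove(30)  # [56, 31, 34, 35]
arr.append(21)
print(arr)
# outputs [56, 31, 34, 35, 21]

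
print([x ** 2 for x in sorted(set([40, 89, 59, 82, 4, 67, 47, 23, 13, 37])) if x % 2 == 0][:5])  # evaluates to [16, 1600, 6724]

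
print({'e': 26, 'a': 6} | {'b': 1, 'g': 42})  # {'e': 26, 'a': 6, 'b': 1, 'g': 42}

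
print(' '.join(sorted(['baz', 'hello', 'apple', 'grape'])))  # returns apple baz grape hello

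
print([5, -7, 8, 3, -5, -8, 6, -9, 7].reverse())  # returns None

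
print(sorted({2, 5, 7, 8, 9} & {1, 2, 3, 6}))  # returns [2]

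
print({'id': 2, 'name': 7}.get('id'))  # 2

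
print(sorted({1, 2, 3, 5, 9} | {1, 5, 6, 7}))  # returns [1, 2, 3, 5, 6, 7, 9]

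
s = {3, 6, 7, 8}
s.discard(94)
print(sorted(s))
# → [3, 6, 7, 8]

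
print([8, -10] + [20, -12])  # [8, -10, 20, -12]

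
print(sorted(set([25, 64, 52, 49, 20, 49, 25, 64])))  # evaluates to [20, 25, 49, 52, 64]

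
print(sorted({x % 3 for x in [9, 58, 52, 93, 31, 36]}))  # [0, 1]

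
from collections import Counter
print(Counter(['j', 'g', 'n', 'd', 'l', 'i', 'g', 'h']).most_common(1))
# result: [('g', 2)]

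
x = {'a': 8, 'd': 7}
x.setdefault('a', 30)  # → 8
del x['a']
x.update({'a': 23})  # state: {'d': 7, 'a': 23}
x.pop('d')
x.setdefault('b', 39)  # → 39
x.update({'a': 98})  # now {'a': 98, 'b': 39}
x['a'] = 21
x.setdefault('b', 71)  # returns 39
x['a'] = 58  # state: {'a': 58, 'b': 39}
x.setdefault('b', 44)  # 39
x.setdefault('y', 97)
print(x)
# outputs {'a': 58, 'b': 39, 'y': 97}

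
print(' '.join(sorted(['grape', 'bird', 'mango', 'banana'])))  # banana bird grape mango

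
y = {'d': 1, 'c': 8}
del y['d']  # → {'c': 8}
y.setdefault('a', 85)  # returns 85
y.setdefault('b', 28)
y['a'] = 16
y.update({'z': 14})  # {'c': 8, 'a': 16, 'b': 28, 'z': 14}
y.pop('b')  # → 28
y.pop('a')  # 16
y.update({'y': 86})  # {'c': 8, 'z': 14, 'y': 86}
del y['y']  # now {'c': 8, 'z': 14}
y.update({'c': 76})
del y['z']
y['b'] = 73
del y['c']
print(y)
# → {'b': 73}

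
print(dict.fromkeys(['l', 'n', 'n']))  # {'l': None, 'n': None}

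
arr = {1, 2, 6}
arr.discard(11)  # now {1, 2, 6}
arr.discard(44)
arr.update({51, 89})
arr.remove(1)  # {2, 6, 51, 89}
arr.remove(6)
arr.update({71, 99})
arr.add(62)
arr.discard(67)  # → {2, 51, 62, 71, 89, 99}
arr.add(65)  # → {2, 51, 62, 65, 71, 89, 99}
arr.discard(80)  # {2, 51, 62, 65, 71, 89, 99}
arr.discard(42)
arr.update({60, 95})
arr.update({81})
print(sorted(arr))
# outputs [2, 51, 60, 62, 65, 71, 81, 89, 95, 99]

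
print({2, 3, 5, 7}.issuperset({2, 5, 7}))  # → True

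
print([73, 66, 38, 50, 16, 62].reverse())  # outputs None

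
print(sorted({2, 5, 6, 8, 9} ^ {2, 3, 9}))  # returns [3, 5, 6, 8]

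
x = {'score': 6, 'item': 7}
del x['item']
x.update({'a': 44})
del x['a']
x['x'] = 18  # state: {'score': 6, 'x': 18}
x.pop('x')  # 18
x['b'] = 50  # {'score': 6, 'b': 50}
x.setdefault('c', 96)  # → 96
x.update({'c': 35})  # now {'score': 6, 'b': 50, 'c': 35}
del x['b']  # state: {'score': 6, 'c': 35}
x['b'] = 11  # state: {'score': 6, 'c': 35, 'b': 11}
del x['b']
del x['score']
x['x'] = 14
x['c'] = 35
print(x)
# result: {'c': 35, 'x': 14}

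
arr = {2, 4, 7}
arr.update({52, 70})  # {2, 4, 7, 52, 70}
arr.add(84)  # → {2, 4, 7, 52, 70, 84}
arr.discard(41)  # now {2, 4, 7, 52, 70, 84}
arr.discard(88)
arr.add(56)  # {2, 4, 7, 52, 56, 70, 84}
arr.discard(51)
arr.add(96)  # {2, 4, 7, 52, 56, 70, 84, 96}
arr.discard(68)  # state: {2, 4, 7, 52, 56, 70, 84, 96}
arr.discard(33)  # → {2, 4, 7, 52, 56, 70, 84, 96}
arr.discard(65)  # {2, 4, 7, 52, 56, 70, 84, 96}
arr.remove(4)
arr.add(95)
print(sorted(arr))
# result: [2, 7, 52, 56, 70, 84, 95, 96]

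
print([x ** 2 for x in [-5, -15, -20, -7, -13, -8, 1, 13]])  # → [25, 225, 400, 49, 169, 64, 1, 169]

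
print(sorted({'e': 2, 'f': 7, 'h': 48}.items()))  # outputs [('e', 2), ('f', 7), ('h', 48)]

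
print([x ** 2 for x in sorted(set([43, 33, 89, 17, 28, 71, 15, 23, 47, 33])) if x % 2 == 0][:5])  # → [784]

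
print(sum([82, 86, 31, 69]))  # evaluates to 268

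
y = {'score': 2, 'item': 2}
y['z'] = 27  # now {'score': 2, 'item': 2, 'z': 27}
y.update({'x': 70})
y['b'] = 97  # {'score': 2, 'item': 2, 'z': 27, 'x': 70, 'b': 97}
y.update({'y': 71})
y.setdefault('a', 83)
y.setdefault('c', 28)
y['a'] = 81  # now {'score': 2, 'item': 2, 'z': 27, 'x': 70, 'b': 97, 'y': 71, 'a': 81, 'c': 28}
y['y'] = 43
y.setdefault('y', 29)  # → 43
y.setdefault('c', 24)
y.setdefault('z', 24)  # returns 27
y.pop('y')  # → 43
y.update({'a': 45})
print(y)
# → {'score': 2, 'item': 2, 'z': 27, 'x': 70, 'b': 97, 'a': 45, 'c': 28}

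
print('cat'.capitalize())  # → Cat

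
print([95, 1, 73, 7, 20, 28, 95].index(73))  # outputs 2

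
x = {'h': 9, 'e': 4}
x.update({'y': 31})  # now {'h': 9, 'e': 4, 'y': 31}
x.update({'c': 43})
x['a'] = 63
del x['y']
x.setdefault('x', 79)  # 79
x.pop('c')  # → 43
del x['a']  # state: {'h': 9, 'e': 4, 'x': 79}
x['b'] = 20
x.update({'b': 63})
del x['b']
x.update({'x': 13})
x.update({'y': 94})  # {'h': 9, 'e': 4, 'x': 13, 'y': 94}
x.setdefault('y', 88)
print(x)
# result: {'h': 9, 'e': 4, 'x': 13, 'y': 94}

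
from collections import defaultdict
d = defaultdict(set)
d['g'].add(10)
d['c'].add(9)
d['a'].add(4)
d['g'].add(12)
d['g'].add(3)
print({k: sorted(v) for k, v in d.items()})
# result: {'g': [3, 10, 12], 'c': [9], 'a': [4]}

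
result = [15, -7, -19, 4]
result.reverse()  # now [4, -19, -7, 15]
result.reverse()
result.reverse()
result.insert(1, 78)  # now [4, 78, -19, -7, 15]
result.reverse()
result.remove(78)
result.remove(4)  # [15, -7, -19]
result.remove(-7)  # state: [15, -19]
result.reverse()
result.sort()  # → [-19, 15]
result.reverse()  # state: [15, -19]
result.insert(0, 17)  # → [17, 15, -19]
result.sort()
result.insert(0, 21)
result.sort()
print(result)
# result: [-19, 15, 17, 21]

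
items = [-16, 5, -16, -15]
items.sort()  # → [-16, -16, -15, 5]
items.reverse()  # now [5, -15, -16, -16]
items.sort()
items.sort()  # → [-16, -16, -15, 5]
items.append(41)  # [-16, -16, -15, 5, 41]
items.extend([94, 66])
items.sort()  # [-16, -16, -15, 5, 41, 66, 94]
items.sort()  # [-16, -16, -15, 5, 41, 66, 94]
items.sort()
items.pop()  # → 94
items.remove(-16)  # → [-16, -15, 5, 41, 66]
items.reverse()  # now [66, 41, 5, -15, -16]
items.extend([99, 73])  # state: [66, 41, 5, -15, -16, 99, 73]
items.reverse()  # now [73, 99, -16, -15, 5, 41, 66]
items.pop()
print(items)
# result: [73, 99, -16, -15, 5, 41]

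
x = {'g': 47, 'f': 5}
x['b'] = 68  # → {'g': 47, 'f': 5, 'b': 68}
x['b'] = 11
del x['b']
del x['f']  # {'g': 47}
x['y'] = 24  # {'g': 47, 'y': 24}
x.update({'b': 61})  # {'g': 47, 'y': 24, 'b': 61}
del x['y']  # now {'g': 47, 'b': 61}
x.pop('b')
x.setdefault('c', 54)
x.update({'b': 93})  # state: {'g': 47, 'c': 54, 'b': 93}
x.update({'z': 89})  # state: {'g': 47, 'c': 54, 'b': 93, 'z': 89}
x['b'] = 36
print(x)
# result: {'g': 47, 'c': 54, 'b': 36, 'z': 89}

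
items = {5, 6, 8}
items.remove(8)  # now {5, 6}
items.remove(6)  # {5}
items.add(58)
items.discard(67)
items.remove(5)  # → {58}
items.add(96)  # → {58, 96}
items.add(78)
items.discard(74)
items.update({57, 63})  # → {57, 58, 63, 78, 96}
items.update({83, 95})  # {57, 58, 63, 78, 83, 95, 96}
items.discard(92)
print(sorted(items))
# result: [57, 58, 63, 78, 83, 95, 96]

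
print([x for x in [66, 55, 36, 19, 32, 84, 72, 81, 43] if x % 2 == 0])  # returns [66, 36, 32, 84, 72]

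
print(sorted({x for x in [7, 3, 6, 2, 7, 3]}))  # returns [2, 3, 6, 7]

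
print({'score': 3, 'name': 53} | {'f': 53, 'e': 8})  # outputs {'score': 3, 'name': 53, 'f': 53, 'e': 8}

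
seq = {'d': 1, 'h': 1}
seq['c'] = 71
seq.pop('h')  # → 1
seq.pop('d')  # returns 1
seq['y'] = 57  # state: {'c': 71, 'y': 57}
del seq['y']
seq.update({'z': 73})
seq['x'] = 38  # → {'c': 71, 'z': 73, 'x': 38}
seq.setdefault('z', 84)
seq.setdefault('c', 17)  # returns 71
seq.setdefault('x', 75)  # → 38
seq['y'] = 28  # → {'c': 71, 'z': 73, 'x': 38, 'y': 28}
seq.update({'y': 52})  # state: {'c': 71, 'z': 73, 'x': 38, 'y': 52}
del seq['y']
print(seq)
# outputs {'c': 71, 'z': 73, 'x': 38}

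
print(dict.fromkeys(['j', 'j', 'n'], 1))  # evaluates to {'j': 1, 'n': 1}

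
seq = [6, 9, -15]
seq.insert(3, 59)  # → [6, 9, -15, 59]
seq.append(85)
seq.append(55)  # [6, 9, -15, 59, 85, 55]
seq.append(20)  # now [6, 9, -15, 59, 85, 55, 20]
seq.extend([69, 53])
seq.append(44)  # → [6, 9, -15, 59, 85, 55, 20, 69, 53, 44]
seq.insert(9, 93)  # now [6, 9, -15, 59, 85, 55, 20, 69, 53, 93, 44]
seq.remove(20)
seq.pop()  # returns 44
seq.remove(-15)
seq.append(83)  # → [6, 9, 59, 85, 55, 69, 53, 93, 83]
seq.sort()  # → [6, 9, 53, 55, 59, 69, 83, 85, 93]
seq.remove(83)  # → [6, 9, 53, 55, 59, 69, 85, 93]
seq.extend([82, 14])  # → [6, 9, 53, 55, 59, 69, 85, 93, 82, 14]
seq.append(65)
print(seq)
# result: [6, 9, 53, 55, 59, 69, 85, 93, 82, 14, 65]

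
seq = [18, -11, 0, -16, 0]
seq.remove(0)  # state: [18, -11, -16, 0]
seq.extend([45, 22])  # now [18, -11, -16, 0, 45, 22]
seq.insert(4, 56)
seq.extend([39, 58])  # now [18, -11, -16, 0, 56, 45, 22, 39, 58]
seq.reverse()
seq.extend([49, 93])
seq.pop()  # 93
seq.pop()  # 49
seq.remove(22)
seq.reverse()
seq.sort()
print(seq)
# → [-16, -11, 0, 18, 39, 45, 56, 58]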